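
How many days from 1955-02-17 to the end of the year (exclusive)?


Day of year: 48 of 365
Remaining = 365 - 48

317 days


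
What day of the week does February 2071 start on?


Target: February 1, 2071
Anchor: Jan 1, 2071. With p = 2071 - 1 = 2070: (p + p//4 - p//100 + p//400) mod 7 = (2070 + 517 - 20 + 5) mod 7 = 2572 mod 7 = 3 -> Thursday (Mon=0 ... Sun=6)
Days before February (Jan): 31 days
Weekday index = (3 + 31) mod 7 = 6

Sunday


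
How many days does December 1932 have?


December 1932

31 days


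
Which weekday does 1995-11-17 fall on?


Date: November 17, 1995
Anchor: Jan 1, 1995. With p = 1995 - 1 = 1994: (p + p//4 - p//100 + p//400) mod 7 = (1994 + 498 - 19 + 4) mod 7 = 2477 mod 7 = 6 -> Sunday (Mon=0 ... Sun=6)
Days before November (Jan-Oct): 304; offset = 304 + 17 - 1 = 320
Weekday index = (6 + 320) mod 7 = 4

Day of the week: Friday


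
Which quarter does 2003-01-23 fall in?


Month: January (month 1)
Q1: Jan-Mar, Q2: Apr-Jun, Q3: Jul-Sep, Q4: Oct-Dec

Q1


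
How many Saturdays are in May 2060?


May 2060 has 31 days
Anchor: Jan 1, 2060. With p = 2060 - 1 = 2059: (p + p//4 - p//100 + p//400) mod 7 = (2059 + 514 - 20 + 5) mod 7 = 2558 mod 7 = 3 -> Thursday (Mon=0 ... Sun=6)
Days before May (Jan-Apr): 121; May 1 index = (3 + 121) mod 7 = 5 -> Saturday
First Saturday is May 1
Saturdays: 1, 8, 15, 22, 29

5 Saturdays


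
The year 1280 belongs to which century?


Century = (year - 1) // 100 + 1
= (1280 - 1) // 100 + 1
= 1279 // 100 + 1
= 12 + 1

13th century


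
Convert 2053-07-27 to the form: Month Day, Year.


ISO 2053-07-27 parses as year=2053, month=07, day=27
Month 7 -> July

July 27, 2053


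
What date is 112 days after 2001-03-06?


Start: 2001-03-06, add 112 days
March 2001 has 31 days: 31 - 6 = 25 days to March 31 -> 87 left
April 2001 has 30 days -> 57 left
May 2001 has 31 days -> 26 left
June 2001: 26 <= 30 -> lands on June 26

Result: 2001-06-26


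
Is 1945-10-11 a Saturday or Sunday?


Anchor: Jan 1, 1945. With p = 1945 - 1 = 1944: (p + p//4 - p//100 + p//400) mod 7 = (1944 + 486 - 19 + 4) mod 7 = 2415 mod 7 = 0 -> Monday (Mon=0 ... Sun=6)
Day of year: 284; offset = 283
Weekday index = (0 + 283) mod 7 = 3 -> Thursday
Weekend days: Saturday, Sunday

No


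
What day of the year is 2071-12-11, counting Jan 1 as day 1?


Date: December 11, 2071
Days in months 1 through 11: 334
Plus 11 days in December

Day of year: 345


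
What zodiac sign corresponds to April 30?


Date: April 30
Conventional tropical zodiac dates: Taurus from April 20 onward; Gemini starts May 21
April 30 falls within the Taurus range

Taurus


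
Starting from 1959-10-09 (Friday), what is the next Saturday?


Current: Friday
Target: Saturday
Days ahead: 1

Next Saturday: 1959-10-10


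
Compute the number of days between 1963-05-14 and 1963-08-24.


From 1963-05-14 to 1963-08-24
1963-05-14: days before May = 31 + 28 + 31 + 30 = 120 (1963 is not a leap year); day of year = 120 + 14 = 134
1963-08-24: days before August = 31 + 28 + 31 + 30 + 31 + 30 + 31 = 212 (1963 is not a leap year); day of year = 212 + 24 = 236
Same year: 236 - 134 = 102

102 days


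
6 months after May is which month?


May is month 5
5 + 6 = 11

November


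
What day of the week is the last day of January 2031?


January 2031 has 31 days
Anchor: Jan 1, 2031. With p = 2031 - 1 = 2030: (p + p//4 - p//100 + p//400) mod 7 = (2030 + 507 - 20 + 5) mod 7 = 2522 mod 7 = 2 -> Wednesday (Mon=0 ... Sun=6)
January 1 is the anchor itself -> Wednesday
Last day offset: 31 - 1 = 30 days
Weekday index = (2 + 30) mod 7 = 4

Friday, January 31


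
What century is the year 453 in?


Century = (year - 1) // 100 + 1
= (453 - 1) // 100 + 1
= 452 // 100 + 1
= 4 + 1

5th century


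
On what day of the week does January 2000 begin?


Target: January 1, 2000
Anchor: Jan 1, 2000. With p = 2000 - 1 = 1999: (p + p//4 - p//100 + p//400) mod 7 = (1999 + 499 - 19 + 4) mod 7 = 2483 mod 7 = 5 -> Saturday (Mon=0 ... Sun=6)
Offset from anchor: 0 days
Weekday index = (5 + 0) mod 7 = 5

Saturday


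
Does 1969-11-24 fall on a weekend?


Anchor: Jan 1, 1969. With p = 1969 - 1 = 1968: (p + p//4 - p//100 + p//400) mod 7 = (1968 + 492 - 19 + 4) mod 7 = 2445 mod 7 = 2 -> Wednesday (Mon=0 ... Sun=6)
Day of year: 328; offset = 327
Weekday index = (2 + 327) mod 7 = 0 -> Monday
Weekend days: Saturday, Sunday

No


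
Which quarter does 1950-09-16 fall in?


Month: September (month 9)
Q1: Jan-Mar, Q2: Apr-Jun, Q3: Jul-Sep, Q4: Oct-Dec

Q3


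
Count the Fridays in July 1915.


July 1915 has 31 days
Anchor: Jan 1, 1915. With p = 1915 - 1 = 1914: (p + p//4 - p//100 + p//400) mod 7 = (1914 + 478 - 19 + 4) mod 7 = 2377 mod 7 = 4 -> Friday (Mon=0 ... Sun=6)
Days before July (Jan-Jun): 181; July 1 index = (4 + 181) mod 7 = 3 -> Thursday
First Friday is July 2
Fridays: 2, 9, 16, 23, 30

5 Fridays


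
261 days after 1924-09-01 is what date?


Start: 1924-09-01, add 261 days
September 1924 has 30 days: 30 - 1 = 29 days to September 30 -> 232 left
October 1924 has 31 days -> 201 left
November 1924 has 30 days -> 171 left
December 1924 has 31 days -> 140 left
January 1925 has 31 days -> 109 left
February 1925 has 28 days -> 81 left
March 1925 has 31 days -> 50 left
April 1925 has 30 days -> 20 left
May 1925: 20 <= 31 -> lands on May 20

Result: 1925-05-20


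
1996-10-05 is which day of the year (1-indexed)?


Date: October 5, 1996
Days in months 1 through 9: 274
Plus 5 days in October

Day of year: 279


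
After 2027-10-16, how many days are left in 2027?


Day of year: 289 of 365
Remaining = 365 - 289

76 days


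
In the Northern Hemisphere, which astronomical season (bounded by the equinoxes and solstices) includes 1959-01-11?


Date: January 11
Astronomical Winter (approx.; exact equinox/solstice day varies by year): December 21 to March 19
January 11 falls within the Winter window

Winter


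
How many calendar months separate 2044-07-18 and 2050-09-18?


From July 2044 to September 2050
6 years * 12 = 72 months, plus 2 months = 74

74 months


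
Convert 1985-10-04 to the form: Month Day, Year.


ISO 1985-10-04 parses as year=1985, month=10, day=04
Month 10 -> October

October 4, 1985


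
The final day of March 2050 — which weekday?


March 2050 has 31 days
Anchor: Jan 1, 2050. With p = 2050 - 1 = 2049: (p + p//4 - p//100 + p//400) mod 7 = (2049 + 512 - 20 + 5) mod 7 = 2546 mod 7 = 5 -> Saturday (Mon=0 ... Sun=6)
Days before March (Jan-Feb): 59; March 1 index = (5 + 59) mod 7 = 1 -> Tuesday
Last day offset: 31 - 1 = 30 days
Weekday index = (1 + 30) mod 7 = 3

Thursday, March 31


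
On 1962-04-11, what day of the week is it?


Date: April 11, 1962
Anchor: Jan 1, 1962. With p = 1962 - 1 = 1961: (p + p//4 - p//100 + p//400) mod 7 = (1961 + 490 - 19 + 4) mod 7 = 2436 mod 7 = 0 -> Monday (Mon=0 ... Sun=6)
Days before April (Jan-Mar): 90; offset = 90 + 11 - 1 = 100
Weekday index = (0 + 100) mod 7 = 2

Day of the week: Wednesday


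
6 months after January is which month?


January is month 1
1 + 6 = 7

July


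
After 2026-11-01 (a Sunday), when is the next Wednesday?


Current: Sunday
Target: Wednesday
Days ahead: 3

Next Wednesday: 2026-11-04


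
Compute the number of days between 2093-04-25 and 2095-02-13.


From 2093-04-25 to 2095-02-13
2093-04-25: days before April = 31 + 28 + 31 = 90 (2093 is not a leap year); day of year = 90 + 25 = 115
2095-02-13: days before February = 31; day of year = 31 + 13 = 44
Rest of 2093: 365 - 115 = 250
Full years 2094 (365): 365
Total = 250 + 365 + 44 = 659

659 days


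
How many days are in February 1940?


February 1940 (leap year: yes)

29 days


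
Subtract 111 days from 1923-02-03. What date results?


Start: 1923-02-03, subtract 111 days
Back 3 days from February 3 reaches January 31, 1923 -> 108 left
January 1923 has 31 days -> back to December 31, 1922 -> 77 left
December 1922 has 31 days -> back to November 30, 1922 -> 46 left
November 1922 has 30 days -> back to October 31, 1922 -> 16 left
October 1922: 31 - 16 = 15 -> lands on October 15

Result: 1922-10-15


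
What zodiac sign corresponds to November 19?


Date: November 19
Conventional tropical zodiac dates: Scorpio from October 23 onward; Sagittarius starts November 22
November 19 falls within the Scorpio range

Scorpio


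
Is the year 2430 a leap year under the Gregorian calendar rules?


Gregorian leap year rule: divisible by 4, but not by 100, unless also by 400.
2430 is not divisible by 4 -> not a leap year

No


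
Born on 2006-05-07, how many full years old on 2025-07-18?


Birth: 2006-05-07
Reference: 2025-07-18
Year difference: 2025 - 2006 = 19

19 years old


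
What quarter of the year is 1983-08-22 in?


Month: August (month 8)
Q1: Jan-Mar, Q2: Apr-Jun, Q3: Jul-Sep, Q4: Oct-Dec

Q3


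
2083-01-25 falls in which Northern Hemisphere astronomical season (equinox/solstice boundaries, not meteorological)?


Date: January 25
Astronomical Winter (approx.; exact equinox/solstice day varies by year): December 21 to March 19
January 25 falls within the Winter window

Winter


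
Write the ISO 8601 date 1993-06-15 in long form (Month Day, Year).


ISO 1993-06-15 parses as year=1993, month=06, day=15
Month 6 -> June

June 15, 1993


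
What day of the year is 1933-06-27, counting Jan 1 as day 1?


Date: June 27, 1933
Days in months 1 through 5: 151
Plus 27 days in June

Day of year: 178


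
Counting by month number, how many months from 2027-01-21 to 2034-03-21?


From January 2027 to March 2034
7 years * 12 = 84 months, plus 2 months = 86

86 months


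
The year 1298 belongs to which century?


Century = (year - 1) // 100 + 1
= (1298 - 1) // 100 + 1
= 1297 // 100 + 1
= 12 + 1

13th century


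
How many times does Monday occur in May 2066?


May 2066 has 31 days
Anchor: Jan 1, 2066. With p = 2066 - 1 = 2065: (p + p//4 - p//100 + p//400) mod 7 = (2065 + 516 - 20 + 5) mod 7 = 2566 mod 7 = 4 -> Friday (Mon=0 ... Sun=6)
Days before May (Jan-Apr): 120; May 1 index = (4 + 120) mod 7 = 5 -> Saturday
First Monday is May 3
Mondays: 3, 10, 17, 24, 31

5 Mondays


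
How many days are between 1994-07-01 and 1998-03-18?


From 1994-07-01 to 1998-03-18
1994-07-01: days before July = 31 + 28 + 31 + 30 + 31 + 30 = 181 (1994 is not a leap year); day of year = 181 + 1 = 182
1998-03-18: days before March = 31 + 28 = 59 (1998 is not a leap year); day of year = 59 + 18 = 77
Rest of 1994: 365 - 182 = 183
Full years 1995 (365), 1996 (366), 1997 (365): 1096
Total = 183 + 1096 + 77 = 1356

1356 days


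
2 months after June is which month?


June is month 6
6 + 2 = 8

August


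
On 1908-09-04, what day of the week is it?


Date: September 4, 1908
Anchor: Jan 1, 1908. With p = 1908 - 1 = 1907: (p + p//4 - p//100 + p//400) mod 7 = (1907 + 476 - 19 + 4) mod 7 = 2368 mod 7 = 2 -> Wednesday (Mon=0 ... Sun=6)
Days before September (Jan-Aug): 244; offset = 244 + 4 - 1 = 247
Weekday index = (2 + 247) mod 7 = 4

Day of the week: Friday


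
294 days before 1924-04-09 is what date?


Start: 1924-04-09, subtract 294 days
Back 9 days from April 9 reaches March 31, 1924 -> 285 left
March 1924 has 31 days -> back to February 29, 1924 -> 254 left
February 1924 has 29 days -> back to January 31, 1924 -> 225 left
January 1924 has 31 days -> back to December 31, 1923 -> 194 left
December 1923 has 31 days -> back to November 30, 1923 -> 163 left
November 1923 has 30 days -> back to October 31, 1923 -> 133 left
October 1923 has 31 days -> back to September 30, 1923 -> 102 left
September 1923 has 30 days -> back to August 31, 1923 -> 72 left
August 1923 has 31 days -> back to July 31, 1923 -> 41 left
July 1923 has 31 days -> back to June 30, 1923 -> 10 left
June 1923: 30 - 10 = 20 -> lands on June 20

Result: 1923-06-20


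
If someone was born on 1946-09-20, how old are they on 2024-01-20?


Birth: 1946-09-20
Reference: 2024-01-20
Year difference: 2024 - 1946 = 78
Birthday not yet reached in 2024, subtract 1

77 years old


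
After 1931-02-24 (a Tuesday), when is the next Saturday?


Current: Tuesday
Target: Saturday
Days ahead: 4

Next Saturday: 1931-02-28


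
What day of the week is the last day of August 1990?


August 1990 has 31 days
Anchor: Jan 1, 1990. With p = 1990 - 1 = 1989: (p + p//4 - p//100 + p//400) mod 7 = (1989 + 497 - 19 + 4) mod 7 = 2471 mod 7 = 0 -> Monday (Mon=0 ... Sun=6)
Days before August (Jan-Jul): 212; August 1 index = (0 + 212) mod 7 = 2 -> Wednesday
Last day offset: 31 - 1 = 30 days
Weekday index = (2 + 30) mod 7 = 4

Friday, August 31


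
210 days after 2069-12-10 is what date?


Start: 2069-12-10, add 210 days
December 2069 has 31 days: 31 - 10 = 21 days to December 31 -> 189 left
January 2070 has 31 days -> 158 left
February 2070 has 28 days -> 130 left
March 2070 has 31 days -> 99 left
April 2070 has 30 days -> 69 left
May 2070 has 31 days -> 38 left
June 2070 has 30 days -> 8 left
July 2070: 8 <= 31 -> lands on July 8

Result: 2070-07-08


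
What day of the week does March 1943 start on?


Target: March 1, 1943
Anchor: Jan 1, 1943. With p = 1943 - 1 = 1942: (p + p//4 - p//100 + p//400) mod 7 = (1942 + 485 - 19 + 4) mod 7 = 2412 mod 7 = 4 -> Friday (Mon=0 ... Sun=6)
Days before March (Jan-Feb): 59 days
Weekday index = (4 + 59) mod 7 = 0

Monday


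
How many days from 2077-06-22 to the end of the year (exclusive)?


Day of year: 173 of 365
Remaining = 365 - 173

192 days


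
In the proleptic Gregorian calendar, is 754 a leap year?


Gregorian leap year rule: divisible by 4, but not by 100, unless also by 400.
754 is not divisible by 4 -> not a leap year

No


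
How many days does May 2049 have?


May 2049

31 days


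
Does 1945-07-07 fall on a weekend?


Anchor: Jan 1, 1945. With p = 1945 - 1 = 1944: (p + p//4 - p//100 + p//400) mod 7 = (1944 + 486 - 19 + 4) mod 7 = 2415 mod 7 = 0 -> Monday (Mon=0 ... Sun=6)
Day of year: 188; offset = 187
Weekday index = (0 + 187) mod 7 = 5 -> Saturday
Weekend days: Saturday, Sunday

Yes


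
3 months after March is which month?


March is month 3
3 + 3 = 6

June


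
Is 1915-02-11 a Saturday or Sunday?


Anchor: Jan 1, 1915. With p = 1915 - 1 = 1914: (p + p//4 - p//100 + p//400) mod 7 = (1914 + 478 - 19 + 4) mod 7 = 2377 mod 7 = 4 -> Friday (Mon=0 ... Sun=6)
Day of year: 42; offset = 41
Weekday index = (4 + 41) mod 7 = 3 -> Thursday
Weekend days: Saturday, Sunday

No


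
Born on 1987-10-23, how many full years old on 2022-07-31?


Birth: 1987-10-23
Reference: 2022-07-31
Year difference: 2022 - 1987 = 35
Birthday not yet reached in 2022, subtract 1

34 years old


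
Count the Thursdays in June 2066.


June 2066 has 30 days
Anchor: Jan 1, 2066. With p = 2066 - 1 = 2065: (p + p//4 - p//100 + p//400) mod 7 = (2065 + 516 - 20 + 5) mod 7 = 2566 mod 7 = 4 -> Friday (Mon=0 ... Sun=6)
Days before June (Jan-May): 151; June 1 index = (4 + 151) mod 7 = 1 -> Tuesday
First Thursday is June 3
Thursdays: 3, 10, 17, 24

4 Thursdays


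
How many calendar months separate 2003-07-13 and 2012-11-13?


From July 2003 to November 2012
9 years * 12 = 108 months, plus 4 months = 112

112 months


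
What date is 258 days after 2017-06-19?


Start: 2017-06-19, add 258 days
June 2017 has 30 days: 30 - 19 = 11 days to June 30 -> 247 left
July 2017 has 31 days -> 216 left
August 2017 has 31 days -> 185 left
September 2017 has 30 days -> 155 left
October 2017 has 31 days -> 124 left
November 2017 has 30 days -> 94 left
December 2017 has 31 days -> 63 left
January 2018 has 31 days -> 32 left
February 2018 has 28 days -> 4 left
March 2018: 4 <= 31 -> lands on March 4

Result: 2018-03-04


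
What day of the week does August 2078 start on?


Target: August 1, 2078
Anchor: Jan 1, 2078. With p = 2078 - 1 = 2077: (p + p//4 - p//100 + p//400) mod 7 = (2077 + 519 - 20 + 5) mod 7 = 2581 mod 7 = 5 -> Saturday (Mon=0 ... Sun=6)
Days before August (Jan-Jul): 212 days
Weekday index = (5 + 212) mod 7 = 0

Monday


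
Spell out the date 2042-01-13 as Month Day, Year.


ISO 2042-01-13 parses as year=2042, month=01, day=13
Month 1 -> January

January 13, 2042


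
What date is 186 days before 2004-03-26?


Start: 2004-03-26, subtract 186 days
Back 26 days from March 26 reaches February 29, 2004 -> 160 left
February 2004 has 29 days -> back to January 31, 2004 -> 131 left
January 2004 has 31 days -> back to December 31, 2003 -> 100 left
December 2003 has 31 days -> back to November 30, 2003 -> 69 left
November 2003 has 30 days -> back to October 31, 2003 -> 39 left
October 2003 has 31 days -> back to September 30, 2003 -> 8 left
September 2003: 30 - 8 = 22 -> lands on September 22

Result: 2003-09-22


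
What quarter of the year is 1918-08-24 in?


Month: August (month 8)
Q1: Jan-Mar, Q2: Apr-Jun, Q3: Jul-Sep, Q4: Oct-Dec

Q3


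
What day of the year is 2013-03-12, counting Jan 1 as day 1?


Date: March 12, 2013
Days in months 1 through 2: 59
Plus 12 days in March

Day of year: 71


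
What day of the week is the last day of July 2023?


July 2023 has 31 days
Anchor: Jan 1, 2023. With p = 2023 - 1 = 2022: (p + p//4 - p//100 + p//400) mod 7 = (2022 + 505 - 20 + 5) mod 7 = 2512 mod 7 = 6 -> Sunday (Mon=0 ... Sun=6)
Days before July (Jan-Jun): 181; July 1 index = (6 + 181) mod 7 = 5 -> Saturday
Last day offset: 31 - 1 = 30 days
Weekday index = (5 + 30) mod 7 = 0

Monday, July 31


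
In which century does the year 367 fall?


Century = (year - 1) // 100 + 1
= (367 - 1) // 100 + 1
= 366 // 100 + 1
= 3 + 1

4th century


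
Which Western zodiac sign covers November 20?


Date: November 20
Conventional tropical zodiac dates: Scorpio from October 23 onward; Sagittarius starts November 22
November 20 falls within the Scorpio range

Scorpio


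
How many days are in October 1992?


October 1992

31 days


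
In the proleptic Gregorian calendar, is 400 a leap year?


Gregorian leap year rule: divisible by 4, but not by 100, unless also by 400.
400 is divisible by 400 -> leap year

Yes


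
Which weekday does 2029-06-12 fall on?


Date: June 12, 2029
Anchor: Jan 1, 2029. With p = 2029 - 1 = 2028: (p + p//4 - p//100 + p//400) mod 7 = (2028 + 507 - 20 + 5) mod 7 = 2520 mod 7 = 0 -> Monday (Mon=0 ... Sun=6)
Days before June (Jan-May): 151; offset = 151 + 12 - 1 = 162
Weekday index = (0 + 162) mod 7 = 1

Day of the week: Tuesday


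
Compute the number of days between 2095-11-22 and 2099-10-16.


From 2095-11-22 to 2099-10-16
2095-11-22: days before November = 31 + 28 + 31 + 30 + 31 + 30 + 31 + 31 + 30 + 31 = 304 (2095 is not a leap year); day of year = 304 + 22 = 326
2099-10-16: days before October = 31 + 28 + 31 + 30 + 31 + 30 + 31 + 31 + 30 = 273 (2099 is not a leap year); day of year = 273 + 16 = 289
Rest of 2095: 365 - 326 = 39
Full years 2096 (366), 2097 (365), 2098 (365): 1096
Total = 39 + 1096 + 289 = 1424

1424 days


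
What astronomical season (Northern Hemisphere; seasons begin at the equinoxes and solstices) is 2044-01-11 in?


Date: January 11
Astronomical Winter (approx.; exact equinox/solstice day varies by year): December 21 to March 19
January 11 falls within the Winter window

Winter


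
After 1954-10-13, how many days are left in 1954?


Day of year: 286 of 365
Remaining = 365 - 286

79 days


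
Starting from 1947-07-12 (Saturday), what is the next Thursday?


Current: Saturday
Target: Thursday
Days ahead: 5

Next Thursday: 1947-07-17


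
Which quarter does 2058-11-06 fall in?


Month: November (month 11)
Q1: Jan-Mar, Q2: Apr-Jun, Q3: Jul-Sep, Q4: Oct-Dec

Q4


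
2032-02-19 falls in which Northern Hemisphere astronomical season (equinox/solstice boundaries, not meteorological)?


Date: February 19
Astronomical Winter (approx.; exact equinox/solstice day varies by year): December 21 to March 19
February 19 falls within the Winter window

Winter


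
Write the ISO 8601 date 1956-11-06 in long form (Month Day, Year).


ISO 1956-11-06 parses as year=1956, month=11, day=06
Month 11 -> November

November 6, 1956


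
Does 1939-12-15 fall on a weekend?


Anchor: Jan 1, 1939. With p = 1939 - 1 = 1938: (p + p//4 - p//100 + p//400) mod 7 = (1938 + 484 - 19 + 4) mod 7 = 2407 mod 7 = 6 -> Sunday (Mon=0 ... Sun=6)
Day of year: 349; offset = 348
Weekday index = (6 + 348) mod 7 = 4 -> Friday
Weekend days: Saturday, Sunday

No


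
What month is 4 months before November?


November is month 11
11 - 4 = 7

July


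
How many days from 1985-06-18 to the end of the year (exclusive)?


Day of year: 169 of 365
Remaining = 365 - 169

196 days


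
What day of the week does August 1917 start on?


Target: August 1, 1917
Anchor: Jan 1, 1917. With p = 1917 - 1 = 1916: (p + p//4 - p//100 + p//400) mod 7 = (1916 + 479 - 19 + 4) mod 7 = 2380 mod 7 = 0 -> Monday (Mon=0 ... Sun=6)
Days before August (Jan-Jul): 212 days
Weekday index = (0 + 212) mod 7 = 2

Wednesday


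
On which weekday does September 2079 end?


September 2079 has 30 days
Anchor: Jan 1, 2079. With p = 2079 - 1 = 2078: (p + p//4 - p//100 + p//400) mod 7 = (2078 + 519 - 20 + 5) mod 7 = 2582 mod 7 = 6 -> Sunday (Mon=0 ... Sun=6)
Days before September (Jan-Aug): 243; September 1 index = (6 + 243) mod 7 = 4 -> Friday
Last day offset: 30 - 1 = 29 days
Weekday index = (4 + 29) mod 7 = 5

Saturday, September 30


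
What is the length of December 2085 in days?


December 2085

31 days


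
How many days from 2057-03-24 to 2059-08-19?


From 2057-03-24 to 2059-08-19
2057-03-24: days before March = 31 + 28 = 59 (2057 is not a leap year); day of year = 59 + 24 = 83
2059-08-19: days before August = 31 + 28 + 31 + 30 + 31 + 30 + 31 = 212 (2059 is not a leap year); day of year = 212 + 19 = 231
Rest of 2057: 365 - 83 = 282
Full years 2058 (365): 365
Total = 282 + 365 + 231 = 878

878 days


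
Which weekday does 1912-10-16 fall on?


Date: October 16, 1912
Anchor: Jan 1, 1912. With p = 1912 - 1 = 1911: (p + p//4 - p//100 + p//400) mod 7 = (1911 + 477 - 19 + 4) mod 7 = 2373 mod 7 = 0 -> Monday (Mon=0 ... Sun=6)
Days before October (Jan-Sep): 274; offset = 274 + 16 - 1 = 289
Weekday index = (0 + 289) mod 7 = 2

Day of the week: Wednesday


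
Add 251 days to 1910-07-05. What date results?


Start: 1910-07-05, add 251 days
July 1910 has 31 days: 31 - 5 = 26 days to July 31 -> 225 left
August 1910 has 31 days -> 194 left
September 1910 has 30 days -> 164 left
October 1910 has 31 days -> 133 left
November 1910 has 30 days -> 103 left
December 1910 has 31 days -> 72 left
January 1911 has 31 days -> 41 left
February 1911 has 28 days -> 13 left
March 1911: 13 <= 31 -> lands on March 13

Result: 1911-03-13


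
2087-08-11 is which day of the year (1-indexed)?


Date: August 11, 2087
Days in months 1 through 7: 212
Plus 11 days in August

Day of year: 223


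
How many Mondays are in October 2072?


October 2072 has 31 days
Anchor: Jan 1, 2072. With p = 2072 - 1 = 2071: (p + p//4 - p//100 + p//400) mod 7 = (2071 + 517 - 20 + 5) mod 7 = 2573 mod 7 = 4 -> Friday (Mon=0 ... Sun=6)
Days before October (Jan-Sep): 274; October 1 index = (4 + 274) mod 7 = 5 -> Saturday
First Monday is October 3
Mondays: 3, 10, 17, 24, 31

5 Mondays


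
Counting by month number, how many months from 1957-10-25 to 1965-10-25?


From October 1957 to October 1965
8 years * 12 = 96 months = 96

96 months


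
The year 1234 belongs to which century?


Century = (year - 1) // 100 + 1
= (1234 - 1) // 100 + 1
= 1233 // 100 + 1
= 12 + 1

13th century


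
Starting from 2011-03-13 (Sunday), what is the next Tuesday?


Current: Sunday
Target: Tuesday
Days ahead: 2

Next Tuesday: 2011-03-15


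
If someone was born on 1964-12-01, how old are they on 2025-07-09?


Birth: 1964-12-01
Reference: 2025-07-09
Year difference: 2025 - 1964 = 61
Birthday not yet reached in 2025, subtract 1

60 years old


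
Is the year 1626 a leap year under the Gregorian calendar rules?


Gregorian leap year rule: divisible by 4, but not by 100, unless also by 400.
1626 is not divisible by 4 -> not a leap year

No


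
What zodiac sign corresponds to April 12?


Date: April 12
Conventional tropical zodiac dates: Aries from March 21 onward; Taurus starts April 20
April 12 falls within the Aries range

Aries


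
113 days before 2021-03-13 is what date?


Start: 2021-03-13, subtract 113 days
Back 13 days from March 13 reaches February 28, 2021 -> 100 left
February 2021 has 28 days -> back to January 31, 2021 -> 72 left
January 2021 has 31 days -> back to December 31, 2020 -> 41 left
December 2020 has 31 days -> back to November 30, 2020 -> 10 left
November 2020: 30 - 10 = 20 -> lands on November 20

Result: 2020-11-20


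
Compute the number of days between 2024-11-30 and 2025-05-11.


From 2024-11-30 to 2025-05-11
2024-11-30: days before November = 31 + 29 + 31 + 30 + 31 + 30 + 31 + 31 + 30 + 31 = 305 (2024 is a leap year); day of year = 305 + 30 = 335
2025-05-11: days before May = 31 + 28 + 31 + 30 = 120 (2025 is not a leap year); day of year = 120 + 11 = 131
Rest of 2024: 366 - 335 = 31
Total = 31 + 131 = 162

162 days


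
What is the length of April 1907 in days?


April 1907

30 days


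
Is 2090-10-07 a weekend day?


Anchor: Jan 1, 2090. With p = 2090 - 1 = 2089: (p + p//4 - p//100 + p//400) mod 7 = (2089 + 522 - 20 + 5) mod 7 = 2596 mod 7 = 6 -> Sunday (Mon=0 ... Sun=6)
Day of year: 280; offset = 279
Weekday index = (6 + 279) mod 7 = 5 -> Saturday
Weekend days: Saturday, Sunday

Yes


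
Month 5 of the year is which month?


Month 5 of 12

May


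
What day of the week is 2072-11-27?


Date: November 27, 2072
Anchor: Jan 1, 2072. With p = 2072 - 1 = 2071: (p + p//4 - p//100 + p//400) mod 7 = (2071 + 517 - 20 + 5) mod 7 = 2573 mod 7 = 4 -> Friday (Mon=0 ... Sun=6)
Days before November (Jan-Oct): 305; offset = 305 + 27 - 1 = 331
Weekday index = (4 + 331) mod 7 = 6

Day of the week: Sunday


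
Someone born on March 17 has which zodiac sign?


Date: March 17
Conventional tropical zodiac dates: Pisces from February 19 onward; Aries starts March 21
March 17 falls within the Pisces range

Pisces


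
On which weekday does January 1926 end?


January 1926 has 31 days
Anchor: Jan 1, 1926. With p = 1926 - 1 = 1925: (p + p//4 - p//100 + p//400) mod 7 = (1925 + 481 - 19 + 4) mod 7 = 2391 mod 7 = 4 -> Friday (Mon=0 ... Sun=6)
January 1 is the anchor itself -> Friday
Last day offset: 31 - 1 = 30 days
Weekday index = (4 + 30) mod 7 = 6

Sunday, January 31


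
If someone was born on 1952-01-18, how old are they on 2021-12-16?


Birth: 1952-01-18
Reference: 2021-12-16
Year difference: 2021 - 1952 = 69

69 years old


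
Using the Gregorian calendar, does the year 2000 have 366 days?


Gregorian leap year rule: divisible by 4, but not by 100, unless also by 400.
2000 is divisible by 400 -> leap year

Yes


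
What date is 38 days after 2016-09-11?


Start: 2016-09-11, add 38 days
September 2016 has 30 days: 30 - 11 = 19 days to September 30 -> 19 left
October 2016: 19 <= 31 -> lands on October 19

Result: 2016-10-19


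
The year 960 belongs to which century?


Century = (year - 1) // 100 + 1
= (960 - 1) // 100 + 1
= 959 // 100 + 1
= 9 + 1

10th century


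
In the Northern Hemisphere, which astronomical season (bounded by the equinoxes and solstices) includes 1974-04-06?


Date: April 6
Astronomical Spring (approx.; exact equinox/solstice day varies by year): March 20 to June 20
April 6 falls within the Spring window

Spring


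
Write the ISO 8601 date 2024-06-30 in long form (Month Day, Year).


ISO 2024-06-30 parses as year=2024, month=06, day=30
Month 6 -> June

June 30, 2024


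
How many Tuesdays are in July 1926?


July 1926 has 31 days
Anchor: Jan 1, 1926. With p = 1926 - 1 = 1925: (p + p//4 - p//100 + p//400) mod 7 = (1925 + 481 - 19 + 4) mod 7 = 2391 mod 7 = 4 -> Friday (Mon=0 ... Sun=6)
Days before July (Jan-Jun): 181; July 1 index = (4 + 181) mod 7 = 3 -> Thursday
First Tuesday is July 6
Tuesdays: 6, 13, 20, 27

4 Tuesdays


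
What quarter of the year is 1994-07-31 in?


Month: July (month 7)
Q1: Jan-Mar, Q2: Apr-Jun, Q3: Jul-Sep, Q4: Oct-Dec

Q3


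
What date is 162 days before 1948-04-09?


Start: 1948-04-09, subtract 162 days
Back 9 days from April 9 reaches March 31, 1948 -> 153 left
March 1948 has 31 days -> back to February 29, 1948 -> 122 left
February 1948 has 29 days -> back to January 31, 1948 -> 93 left
January 1948 has 31 days -> back to December 31, 1947 -> 62 left
December 1947 has 31 days -> back to November 30, 1947 -> 31 left
November 1947 has 30 days -> back to October 31, 1947 -> 1 left
October 1947: 31 - 1 = 30 -> lands on October 30

Result: 1947-10-30


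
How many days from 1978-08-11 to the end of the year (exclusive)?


Day of year: 223 of 365
Remaining = 365 - 223

142 days


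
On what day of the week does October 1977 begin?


Target: October 1, 1977
Anchor: Jan 1, 1977. With p = 1977 - 1 = 1976: (p + p//4 - p//100 + p//400) mod 7 = (1976 + 494 - 19 + 4) mod 7 = 2455 mod 7 = 5 -> Saturday (Mon=0 ... Sun=6)
Days before October (Jan-Sep): 273 days
Weekday index = (5 + 273) mod 7 = 5

Saturday


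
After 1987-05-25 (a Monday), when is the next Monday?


Current: Monday
Target: Monday
Days ahead: 7

Next Monday: 1987-06-01


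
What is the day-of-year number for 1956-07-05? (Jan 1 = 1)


Date: July 5, 1956
Days in months 1 through 6: 182
Plus 5 days in July

Day of year: 187


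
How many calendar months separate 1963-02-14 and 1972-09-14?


From February 1963 to September 1972
9 years * 12 = 108 months, plus 7 months = 115

115 months


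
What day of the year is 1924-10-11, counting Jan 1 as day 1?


Date: October 11, 1924
Days in months 1 through 9: 274
Plus 11 days in October

Day of year: 285


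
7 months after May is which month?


May is month 5
5 + 7 = 12

December


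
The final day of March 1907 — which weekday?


March 1907 has 31 days
Anchor: Jan 1, 1907. With p = 1907 - 1 = 1906: (p + p//4 - p//100 + p//400) mod 7 = (1906 + 476 - 19 + 4) mod 7 = 2367 mod 7 = 1 -> Tuesday (Mon=0 ... Sun=6)
Days before March (Jan-Feb): 59; March 1 index = (1 + 59) mod 7 = 4 -> Friday
Last day offset: 31 - 1 = 30 days
Weekday index = (4 + 30) mod 7 = 6

Sunday, March 31


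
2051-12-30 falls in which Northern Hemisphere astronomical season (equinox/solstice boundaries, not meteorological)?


Date: December 30
Astronomical Winter (approx.; exact equinox/solstice day varies by year): December 21 to March 19
December 30 falls within the Winter window

Winter


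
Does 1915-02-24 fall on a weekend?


Anchor: Jan 1, 1915. With p = 1915 - 1 = 1914: (p + p//4 - p//100 + p//400) mod 7 = (1914 + 478 - 19 + 4) mod 7 = 2377 mod 7 = 4 -> Friday (Mon=0 ... Sun=6)
Day of year: 55; offset = 54
Weekday index = (4 + 54) mod 7 = 2 -> Wednesday
Weekend days: Saturday, Sunday

No


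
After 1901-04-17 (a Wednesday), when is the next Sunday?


Current: Wednesday
Target: Sunday
Days ahead: 4

Next Sunday: 1901-04-21


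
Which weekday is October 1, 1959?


Target: October 1, 1959
Anchor: Jan 1, 1959. With p = 1959 - 1 = 1958: (p + p//4 - p//100 + p//400) mod 7 = (1958 + 489 - 19 + 4) mod 7 = 2432 mod 7 = 3 -> Thursday (Mon=0 ... Sun=6)
Days before October (Jan-Sep): 273 days
Weekday index = (3 + 273) mod 7 = 3

Thursday


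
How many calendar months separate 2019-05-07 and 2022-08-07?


From May 2019 to August 2022
3 years * 12 = 36 months, plus 3 months = 39

39 months


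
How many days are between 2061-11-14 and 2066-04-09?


From 2061-11-14 to 2066-04-09
2061-11-14: days before November = 31 + 28 + 31 + 30 + 31 + 30 + 31 + 31 + 30 + 31 = 304 (2061 is not a leap year); day of year = 304 + 14 = 318
2066-04-09: days before April = 31 + 28 + 31 = 90 (2066 is not a leap year); day of year = 90 + 9 = 99
Rest of 2061: 365 - 318 = 47
Full years 2062 (365), 2063 (365), 2064 (366), 2065 (365): 1461
Total = 47 + 1461 + 99 = 1607

1607 days


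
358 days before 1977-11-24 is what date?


Start: 1977-11-24, subtract 358 days
Back 24 days from November 24 reaches October 31, 1977 -> 334 left
October 1977 has 31 days -> back to September 30, 1977 -> 303 left
September 1977 has 30 days -> back to August 31, 1977 -> 273 left
August 1977 has 31 days -> back to July 31, 1977 -> 242 left
July 1977 has 31 days -> back to June 30, 1977 -> 211 left
June 1977 has 30 days -> back to May 31, 1977 -> 181 left
May 1977 has 31 days -> back to April 30, 1977 -> 150 left
April 1977 has 30 days -> back to March 31, 1977 -> 120 left
March 1977 has 31 days -> back to February 28, 1977 -> 89 left
February 1977 has 28 days -> back to January 31, 1977 -> 61 left
January 1977 has 31 days -> back to December 31, 1976 -> 30 left
December 1976: 31 - 30 = 1 -> lands on December 1

Result: 1976-12-01


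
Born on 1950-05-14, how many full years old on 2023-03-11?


Birth: 1950-05-14
Reference: 2023-03-11
Year difference: 2023 - 1950 = 73
Birthday not yet reached in 2023, subtract 1

72 years old


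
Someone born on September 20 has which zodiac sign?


Date: September 20
Conventional tropical zodiac dates: Virgo from August 23 onward; Libra starts September 23
September 20 falls within the Virgo range

Virgo


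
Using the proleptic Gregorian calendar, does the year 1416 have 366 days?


Gregorian leap year rule: divisible by 4, but not by 100, unless also by 400.
1416 is divisible by 4 but not 100 -> leap year

Yes


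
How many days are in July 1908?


July 1908

31 days


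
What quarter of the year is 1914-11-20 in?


Month: November (month 11)
Q1: Jan-Mar, Q2: Apr-Jun, Q3: Jul-Sep, Q4: Oct-Dec

Q4


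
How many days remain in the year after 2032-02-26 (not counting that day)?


Day of year: 57 of 366
Remaining = 366 - 57

309 days


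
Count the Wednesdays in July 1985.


July 1985 has 31 days
Anchor: Jan 1, 1985. With p = 1985 - 1 = 1984: (p + p//4 - p//100 + p//400) mod 7 = (1984 + 496 - 19 + 4) mod 7 = 2465 mod 7 = 1 -> Tuesday (Mon=0 ... Sun=6)
Days before July (Jan-Jun): 181; July 1 index = (1 + 181) mod 7 = 0 -> Monday
First Wednesday is July 3
Wednesdays: 3, 10, 17, 24, 31

5 Wednesdays


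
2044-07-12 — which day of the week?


Date: July 12, 2044
Anchor: Jan 1, 2044. With p = 2044 - 1 = 2043: (p + p//4 - p//100 + p//400) mod 7 = (2043 + 510 - 20 + 5) mod 7 = 2538 mod 7 = 4 -> Friday (Mon=0 ... Sun=6)
Days before July (Jan-Jun): 182; offset = 182 + 12 - 1 = 193
Weekday index = (4 + 193) mod 7 = 1

Day of the week: Tuesday


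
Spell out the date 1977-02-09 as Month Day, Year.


ISO 1977-02-09 parses as year=1977, month=02, day=09
Month 2 -> February

February 9, 1977


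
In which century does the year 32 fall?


Century = (year - 1) // 100 + 1
= (32 - 1) // 100 + 1
= 31 // 100 + 1
= 0 + 1

1st century


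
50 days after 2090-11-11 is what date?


Start: 2090-11-11, add 50 days
November 2090 has 30 days: 30 - 11 = 19 days to November 30 -> 31 left
December 2090: 31 <= 31 -> lands on December 31

Result: 2090-12-31


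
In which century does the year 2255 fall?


Century = (year - 1) // 100 + 1
= (2255 - 1) // 100 + 1
= 2254 // 100 + 1
= 22 + 1

23rd century


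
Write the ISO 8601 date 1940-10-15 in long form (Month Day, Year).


ISO 1940-10-15 parses as year=1940, month=10, day=15
Month 10 -> October

October 15, 1940


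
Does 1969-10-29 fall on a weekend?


Anchor: Jan 1, 1969. With p = 1969 - 1 = 1968: (p + p//4 - p//100 + p//400) mod 7 = (1968 + 492 - 19 + 4) mod 7 = 2445 mod 7 = 2 -> Wednesday (Mon=0 ... Sun=6)
Day of year: 302; offset = 301
Weekday index = (2 + 301) mod 7 = 2 -> Wednesday
Weekend days: Saturday, Sunday

No


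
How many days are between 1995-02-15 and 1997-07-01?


From 1995-02-15 to 1997-07-01
1995-02-15: days before February = 31; day of year = 31 + 15 = 46
1997-07-01: days before July = 31 + 28 + 31 + 30 + 31 + 30 = 181 (1997 is not a leap year); day of year = 181 + 1 = 182
Rest of 1995: 365 - 46 = 319
Full years 1996 (366): 366
Total = 319 + 366 + 182 = 867

867 days


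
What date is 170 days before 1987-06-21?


Start: 1987-06-21, subtract 170 days
Back 21 days from June 21 reaches May 31, 1987 -> 149 left
May 1987 has 31 days -> back to April 30, 1987 -> 118 left
April 1987 has 30 days -> back to March 31, 1987 -> 88 left
March 1987 has 31 days -> back to February 28, 1987 -> 57 left
February 1987 has 28 days -> back to January 31, 1987 -> 29 left
January 1987: 31 - 29 = 2 -> lands on January 2

Result: 1987-01-02


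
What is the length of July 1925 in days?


July 1925

31 days


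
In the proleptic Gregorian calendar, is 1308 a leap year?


Gregorian leap year rule: divisible by 4, but not by 100, unless also by 400.
1308 is divisible by 4 but not 100 -> leap year

Yes


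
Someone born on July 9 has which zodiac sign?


Date: July 9
Conventional tropical zodiac dates: Cancer from June 21 onward; Leo starts July 23
July 9 falls within the Cancer range

Cancer


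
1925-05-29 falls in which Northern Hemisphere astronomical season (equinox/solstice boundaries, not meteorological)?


Date: May 29
Astronomical Spring (approx.; exact equinox/solstice day varies by year): March 20 to June 20
May 29 falls within the Spring window

Spring


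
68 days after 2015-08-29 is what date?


Start: 2015-08-29, add 68 days
August 2015 has 31 days: 31 - 29 = 2 days to August 31 -> 66 left
September 2015 has 30 days -> 36 left
October 2015 has 31 days -> 5 left
November 2015: 5 <= 30 -> lands on November 5

Result: 2015-11-05


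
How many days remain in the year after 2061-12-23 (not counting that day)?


Day of year: 357 of 365
Remaining = 365 - 357

8 days


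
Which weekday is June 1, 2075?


Target: June 1, 2075
Anchor: Jan 1, 2075. With p = 2075 - 1 = 2074: (p + p//4 - p//100 + p//400) mod 7 = (2074 + 518 - 20 + 5) mod 7 = 2577 mod 7 = 1 -> Tuesday (Mon=0 ... Sun=6)
Days before June (Jan-May): 151 days
Weekday index = (1 + 151) mod 7 = 5

Saturday


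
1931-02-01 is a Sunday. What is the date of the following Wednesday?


Current: Sunday
Target: Wednesday
Days ahead: 3

Next Wednesday: 1931-02-04


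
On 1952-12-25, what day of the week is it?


Date: December 25, 1952
Anchor: Jan 1, 1952. With p = 1952 - 1 = 1951: (p + p//4 - p//100 + p//400) mod 7 = (1951 + 487 - 19 + 4) mod 7 = 2423 mod 7 = 1 -> Tuesday (Mon=0 ... Sun=6)
Days before December (Jan-Nov): 335; offset = 335 + 25 - 1 = 359
Weekday index = (1 + 359) mod 7 = 3

Day of the week: Thursday


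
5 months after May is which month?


May is month 5
5 + 5 = 10

October


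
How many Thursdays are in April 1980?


April 1980 has 30 days
Anchor: Jan 1, 1980. With p = 1980 - 1 = 1979: (p + p//4 - p//100 + p//400) mod 7 = (1979 + 494 - 19 + 4) mod 7 = 2458 mod 7 = 1 -> Tuesday (Mon=0 ... Sun=6)
Days before April (Jan-Mar): 91; April 1 index = (1 + 91) mod 7 = 1 -> Tuesday
First Thursday is April 3
Thursdays: 3, 10, 17, 24

4 Thursdays


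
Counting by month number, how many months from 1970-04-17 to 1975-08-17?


From April 1970 to August 1975
5 years * 12 = 60 months, plus 4 months = 64

64 months


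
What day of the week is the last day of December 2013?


December 2013 has 31 days
Anchor: Jan 1, 2013. With p = 2013 - 1 = 2012: (p + p//4 - p//100 + p//400) mod 7 = (2012 + 503 - 20 + 5) mod 7 = 2500 mod 7 = 1 -> Tuesday (Mon=0 ... Sun=6)
Days before December (Jan-Nov): 334; December 1 index = (1 + 334) mod 7 = 6 -> Sunday
Last day offset: 31 - 1 = 30 days
Weekday index = (6 + 30) mod 7 = 1

Tuesday, December 31
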